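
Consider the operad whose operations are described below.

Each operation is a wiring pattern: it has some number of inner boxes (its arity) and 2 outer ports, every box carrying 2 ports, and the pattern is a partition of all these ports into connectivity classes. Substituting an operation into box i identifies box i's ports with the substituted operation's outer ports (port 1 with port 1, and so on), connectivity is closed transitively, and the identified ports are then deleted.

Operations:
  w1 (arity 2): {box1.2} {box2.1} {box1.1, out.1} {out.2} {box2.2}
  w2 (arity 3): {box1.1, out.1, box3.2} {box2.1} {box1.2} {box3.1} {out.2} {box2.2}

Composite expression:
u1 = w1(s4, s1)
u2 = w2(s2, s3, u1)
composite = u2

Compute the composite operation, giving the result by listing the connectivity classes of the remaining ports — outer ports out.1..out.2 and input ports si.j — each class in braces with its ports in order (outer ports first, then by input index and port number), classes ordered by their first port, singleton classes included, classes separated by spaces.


{out.1, s2.1} {out.2} {s1.1} {s1.2} {s2.2} {s3.1} {s3.2} {s4.1} {s4.2}

Treat the ports identified at w2 as solder joints: merge, then drop.
stage w1: inputs (s4, s1), connectivity {out.1, s4.1} {out.2} {s1.1} {s1.2} {s4.2}, out.j its boundary
stage w2: inputs (s2, s3, s4, s1), connectivity {out.1, s2.1} {out.2} {s1.1} {s1.2} {s2.2} {s3.1} {s3.2} {s4.1} {s4.2}, out.j its boundary


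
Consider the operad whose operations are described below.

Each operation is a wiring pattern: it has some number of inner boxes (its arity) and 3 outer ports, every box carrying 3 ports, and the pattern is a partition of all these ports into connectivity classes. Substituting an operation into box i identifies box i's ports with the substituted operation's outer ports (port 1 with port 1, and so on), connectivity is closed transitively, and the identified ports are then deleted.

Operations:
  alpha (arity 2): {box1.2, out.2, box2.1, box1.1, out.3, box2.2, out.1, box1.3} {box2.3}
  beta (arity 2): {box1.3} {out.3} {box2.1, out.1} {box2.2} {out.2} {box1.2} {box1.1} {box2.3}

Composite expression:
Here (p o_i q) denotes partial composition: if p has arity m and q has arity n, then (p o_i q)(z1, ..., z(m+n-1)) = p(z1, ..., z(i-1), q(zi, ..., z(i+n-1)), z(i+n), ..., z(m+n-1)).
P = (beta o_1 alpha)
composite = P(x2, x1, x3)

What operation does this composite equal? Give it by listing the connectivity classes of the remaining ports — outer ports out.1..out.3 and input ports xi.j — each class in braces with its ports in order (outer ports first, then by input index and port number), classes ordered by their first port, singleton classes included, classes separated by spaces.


{out.1, x3.1} {out.2} {out.3} {x1.1, x1.2, x2.1, x2.2, x2.3} {x1.3} {x3.2} {x3.3}

Two ports join when wires chain via beta-identified ports.
through alpha, on inputs (x2, x1): {out.1, out.2, out.3, x1.1, x1.2, x2.1, x2.2, x2.3} {x1.3} (out.j = stage outer ports)
through beta, on inputs (x2, x1, x3): {out.1, x3.1} {out.2} {out.3} {x1.1, x1.2, x2.1, x2.2, x2.3} {x1.3} {x3.2} {x3.3} (out.j = stage outer ports)


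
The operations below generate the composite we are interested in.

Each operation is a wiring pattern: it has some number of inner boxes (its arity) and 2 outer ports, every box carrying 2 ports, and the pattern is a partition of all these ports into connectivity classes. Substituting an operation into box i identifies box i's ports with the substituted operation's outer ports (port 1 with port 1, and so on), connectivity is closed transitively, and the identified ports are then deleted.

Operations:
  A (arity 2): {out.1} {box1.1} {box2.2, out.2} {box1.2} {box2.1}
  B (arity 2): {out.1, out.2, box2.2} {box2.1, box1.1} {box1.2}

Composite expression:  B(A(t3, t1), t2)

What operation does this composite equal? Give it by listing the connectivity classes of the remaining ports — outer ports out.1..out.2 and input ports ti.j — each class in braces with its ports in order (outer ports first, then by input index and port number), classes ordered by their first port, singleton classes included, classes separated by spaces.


{out.1, out.2, t2.2} {t1.1} {t1.2} {t2.1} {t3.1} {t3.2}

Reachability decides: close wires over B-identified ports.
composing A on (t3, t1), with out.j its own outer ports: {out.1} {out.2, t1.2} {t1.1} {t3.1} {t3.2}
composing B on (t3, t1, t2), with out.j its own outer ports: {out.1, out.2, t2.2} {t1.1} {t1.2} {t2.1} {t3.1} {t3.2}


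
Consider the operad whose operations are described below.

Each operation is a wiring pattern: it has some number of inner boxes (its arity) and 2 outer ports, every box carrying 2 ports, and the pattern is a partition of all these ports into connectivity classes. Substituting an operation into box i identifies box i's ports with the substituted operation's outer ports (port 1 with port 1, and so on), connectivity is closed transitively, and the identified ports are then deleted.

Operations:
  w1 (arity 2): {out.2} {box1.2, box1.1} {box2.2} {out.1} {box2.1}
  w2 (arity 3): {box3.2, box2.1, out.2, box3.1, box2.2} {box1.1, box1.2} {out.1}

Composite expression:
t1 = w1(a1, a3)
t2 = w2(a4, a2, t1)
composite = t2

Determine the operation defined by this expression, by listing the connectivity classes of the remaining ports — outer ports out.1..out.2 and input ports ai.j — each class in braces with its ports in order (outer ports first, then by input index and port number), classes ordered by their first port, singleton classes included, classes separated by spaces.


{out.1} {out.2, a2.1, a2.2} {a1.1, a1.2} {a3.1} {a3.2} {a4.1, a4.2}


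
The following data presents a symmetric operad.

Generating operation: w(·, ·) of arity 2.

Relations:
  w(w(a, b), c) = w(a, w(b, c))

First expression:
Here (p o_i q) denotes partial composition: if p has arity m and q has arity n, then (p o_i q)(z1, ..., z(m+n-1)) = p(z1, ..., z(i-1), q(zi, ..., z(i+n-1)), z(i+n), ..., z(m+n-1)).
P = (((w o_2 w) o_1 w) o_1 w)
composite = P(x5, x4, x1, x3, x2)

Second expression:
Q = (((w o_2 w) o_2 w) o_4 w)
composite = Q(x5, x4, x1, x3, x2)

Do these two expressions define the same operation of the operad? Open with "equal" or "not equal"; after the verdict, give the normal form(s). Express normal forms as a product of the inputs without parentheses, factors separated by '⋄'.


equal; the common form is x5 ⋄ x4 ⋄ x1 ⋄ x3 ⋄ x2

In normal form, the first expression is x5 ⋄ x4 ⋄ x1 ⋄ x3 ⋄ x2
In normal form, the second expression is x5 ⋄ x4 ⋄ x1 ⋄ x3 ⋄ x2
The normal forms match — equal.


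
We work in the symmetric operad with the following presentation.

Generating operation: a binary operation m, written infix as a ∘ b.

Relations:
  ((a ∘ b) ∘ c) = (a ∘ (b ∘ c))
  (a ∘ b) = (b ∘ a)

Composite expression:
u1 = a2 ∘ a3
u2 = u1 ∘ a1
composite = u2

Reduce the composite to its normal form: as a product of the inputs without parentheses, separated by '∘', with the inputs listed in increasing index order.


a1 ∘ a2 ∘ a3

Shape and order are irrelevant to m; the a-input set decides.
(a2 ∘ a3) flattens to a2 ∘ a3
((a2 ∘ a3) ∘ a1) flattens to a2 ∘ a3 ∘ a1
rearranged into index order: a1 ∘ a2 ∘ a3


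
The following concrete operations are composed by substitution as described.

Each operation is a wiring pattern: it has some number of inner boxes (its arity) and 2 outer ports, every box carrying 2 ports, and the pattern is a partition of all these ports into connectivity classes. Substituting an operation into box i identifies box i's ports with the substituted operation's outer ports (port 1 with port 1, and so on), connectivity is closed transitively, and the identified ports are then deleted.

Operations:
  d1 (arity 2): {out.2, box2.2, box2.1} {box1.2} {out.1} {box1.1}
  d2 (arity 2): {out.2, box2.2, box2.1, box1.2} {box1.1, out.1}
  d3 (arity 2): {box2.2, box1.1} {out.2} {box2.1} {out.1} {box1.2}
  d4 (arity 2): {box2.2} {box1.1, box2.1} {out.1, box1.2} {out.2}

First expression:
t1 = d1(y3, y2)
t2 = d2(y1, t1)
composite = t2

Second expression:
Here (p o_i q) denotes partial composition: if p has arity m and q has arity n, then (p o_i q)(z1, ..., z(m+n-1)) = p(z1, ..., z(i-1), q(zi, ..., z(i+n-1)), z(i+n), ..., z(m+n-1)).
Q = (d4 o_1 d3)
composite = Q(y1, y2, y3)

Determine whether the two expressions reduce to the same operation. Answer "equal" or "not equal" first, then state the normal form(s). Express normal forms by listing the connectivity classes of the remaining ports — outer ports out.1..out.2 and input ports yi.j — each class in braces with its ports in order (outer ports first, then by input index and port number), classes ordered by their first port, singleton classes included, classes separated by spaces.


not equal; first: {out.1, y1.1} {out.2, y1.2, y2.1, y2.2} {y3.1} {y3.2}; second: {out.1} {out.2} {y1.1, y2.2} {y1.2} {y2.1} {y3.1} {y3.2}

Reducing the first expression gives {out.1, y1.1} {out.2, y1.2, y2.1, y2.2} {y3.1} {y3.2}
Reducing the second expression gives {out.1} {out.2} {y1.1, y2.2} {y1.2} {y2.1} {y3.1} {y3.2}
Distinct normal forms: not equal.


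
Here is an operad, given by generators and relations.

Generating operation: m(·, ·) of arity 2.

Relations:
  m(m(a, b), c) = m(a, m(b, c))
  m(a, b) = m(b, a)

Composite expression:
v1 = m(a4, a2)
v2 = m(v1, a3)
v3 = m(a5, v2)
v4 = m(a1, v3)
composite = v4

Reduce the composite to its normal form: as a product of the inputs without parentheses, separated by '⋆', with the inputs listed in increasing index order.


a1 ⋆ a2 ⋆ a3 ⋆ a4 ⋆ a5

Shape and order are irrelevant to m; the a-input set decides.
m(a4, a2) flattens to a4 ⋆ a2
m(m(a4, a2), a3) flattens to a4 ⋆ a2 ⋆ a3
m(a5, m(m(a4, a2), a3)) flattens to a5 ⋆ a4 ⋆ a2 ⋆ a3
m(a1, m(a5, m(m(a4, a2), a3))) flattens to a1 ⋆ a5 ⋆ a4 ⋆ a2 ⋆ a3
rearranged into index order: a1 ⋆ a2 ⋆ a3 ⋆ a4 ⋆ a5


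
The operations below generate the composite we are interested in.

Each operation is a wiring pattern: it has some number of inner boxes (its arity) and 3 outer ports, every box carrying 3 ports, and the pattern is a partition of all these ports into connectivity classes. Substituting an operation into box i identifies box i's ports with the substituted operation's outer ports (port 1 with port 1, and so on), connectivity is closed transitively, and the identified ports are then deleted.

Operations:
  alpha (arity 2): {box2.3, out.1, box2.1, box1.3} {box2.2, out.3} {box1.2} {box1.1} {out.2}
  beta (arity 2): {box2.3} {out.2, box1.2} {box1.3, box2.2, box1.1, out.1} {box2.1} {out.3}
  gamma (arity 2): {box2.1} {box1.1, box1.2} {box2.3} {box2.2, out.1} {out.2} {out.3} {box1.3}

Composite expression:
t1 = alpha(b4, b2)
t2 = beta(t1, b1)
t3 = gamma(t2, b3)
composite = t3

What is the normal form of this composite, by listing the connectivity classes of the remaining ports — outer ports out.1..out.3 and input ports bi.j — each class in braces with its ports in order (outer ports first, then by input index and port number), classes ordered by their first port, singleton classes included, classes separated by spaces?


Treat the ports identified at gamma as solder joints: merge, then drop.
the subtree at alpha composes to {out.1, b2.1, b2.3, b4.3} {out.2} {out.3, b2.2} {b4.1} {b4.2} on (b4, b2); out.j = own outer ports
the subtree at beta composes to {out.1, b1.2, b2.1, b2.2, b2.3, b4.3} {out.2} {out.3} {b1.1} {b1.3} {b4.1} {b4.2} on (b4, b2, b1); out.j = own outer ports
the subtree at gamma composes to {out.1, b3.2} {out.2} {out.3} {b1.1} {b1.2, b2.1, b2.2, b2.3, b4.3} {b1.3} {b3.1} {b3.3} {b4.1} {b4.2} on (b4, b2, b1, b3); out.j = own outer ports

{out.1, b3.2} {out.2} {out.3} {b1.1} {b1.2, b2.1, b2.2, b2.3, b4.3} {b1.3} {b3.1} {b3.3} {b4.1} {b4.2}


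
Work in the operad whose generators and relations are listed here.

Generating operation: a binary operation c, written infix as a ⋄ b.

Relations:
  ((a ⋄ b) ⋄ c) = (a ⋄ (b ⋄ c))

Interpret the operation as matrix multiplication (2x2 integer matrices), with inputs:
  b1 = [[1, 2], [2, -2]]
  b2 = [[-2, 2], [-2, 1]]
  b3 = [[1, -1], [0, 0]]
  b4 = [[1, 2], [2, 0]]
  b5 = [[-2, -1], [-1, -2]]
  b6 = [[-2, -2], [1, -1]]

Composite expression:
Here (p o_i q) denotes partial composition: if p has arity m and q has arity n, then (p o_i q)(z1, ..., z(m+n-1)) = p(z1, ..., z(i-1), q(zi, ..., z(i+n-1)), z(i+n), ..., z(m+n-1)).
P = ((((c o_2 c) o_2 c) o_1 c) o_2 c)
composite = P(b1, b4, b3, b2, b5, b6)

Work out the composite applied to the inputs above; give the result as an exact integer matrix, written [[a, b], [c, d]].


(b4 ⋄ b3) = [[1, -1], [2, -2]]
(b1 ⋄ (b4 ⋄ b3)) = [[5, -5], [-2, 2]]
(b2 ⋄ b5) = [[2, -2], [3, 0]]
((b2 ⋄ b5) ⋄ b6) = [[-6, -2], [-6, -6]]
((b1 ⋄ (b4 ⋄ b3)) ⋄ ((b2 ⋄ b5) ⋄ b6)) = [[0, 20], [0, -8]]

[[0, 20], [0, -8]]


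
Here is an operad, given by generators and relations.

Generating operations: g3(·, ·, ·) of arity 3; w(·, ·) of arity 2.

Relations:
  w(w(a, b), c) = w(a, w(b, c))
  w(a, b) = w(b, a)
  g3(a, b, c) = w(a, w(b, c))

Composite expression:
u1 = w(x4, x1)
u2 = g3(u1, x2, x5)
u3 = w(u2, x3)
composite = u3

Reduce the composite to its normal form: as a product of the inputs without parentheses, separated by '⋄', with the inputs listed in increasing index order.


x1 ⋄ x2 ⋄ x3 ⋄ x4 ⋄ x5


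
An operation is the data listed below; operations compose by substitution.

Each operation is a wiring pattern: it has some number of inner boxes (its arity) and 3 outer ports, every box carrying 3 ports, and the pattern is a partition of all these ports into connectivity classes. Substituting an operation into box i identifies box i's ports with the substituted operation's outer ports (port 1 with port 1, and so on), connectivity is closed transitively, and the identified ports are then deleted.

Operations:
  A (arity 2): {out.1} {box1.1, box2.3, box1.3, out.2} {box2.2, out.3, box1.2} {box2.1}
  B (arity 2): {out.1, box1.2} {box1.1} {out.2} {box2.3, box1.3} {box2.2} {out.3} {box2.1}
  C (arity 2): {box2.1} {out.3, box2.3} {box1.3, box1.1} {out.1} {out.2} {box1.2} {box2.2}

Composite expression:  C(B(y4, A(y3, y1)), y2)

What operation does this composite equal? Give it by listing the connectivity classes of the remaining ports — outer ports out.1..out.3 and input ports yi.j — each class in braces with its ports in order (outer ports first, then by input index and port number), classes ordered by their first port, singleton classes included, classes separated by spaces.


{out.1} {out.2} {out.3, y2.3} {y1.1} {y1.2, y3.2, y4.3} {y1.3, y3.1, y3.3} {y2.1} {y2.2} {y4.1} {y4.2}

Substituting into C glues patterns; closure does the rest.
the subtree at A composes to {out.1} {out.2, y1.3, y3.1, y3.3} {out.3, y1.2, y3.2} {y1.1} on (y3, y1); out.j = own outer ports
the subtree at B composes to {out.1, y4.2} {out.2} {out.3} {y1.1} {y1.2, y3.2, y4.3} {y1.3, y3.1, y3.3} {y4.1} on (y4, y3, y1); out.j = own outer ports
the subtree at C composes to {out.1} {out.2} {out.3, y2.3} {y1.1} {y1.2, y3.2, y4.3} {y1.3, y3.1, y3.3} {y2.1} {y2.2} {y4.1} {y4.2} on (y4, y3, y1, y2); out.j = own outer ports


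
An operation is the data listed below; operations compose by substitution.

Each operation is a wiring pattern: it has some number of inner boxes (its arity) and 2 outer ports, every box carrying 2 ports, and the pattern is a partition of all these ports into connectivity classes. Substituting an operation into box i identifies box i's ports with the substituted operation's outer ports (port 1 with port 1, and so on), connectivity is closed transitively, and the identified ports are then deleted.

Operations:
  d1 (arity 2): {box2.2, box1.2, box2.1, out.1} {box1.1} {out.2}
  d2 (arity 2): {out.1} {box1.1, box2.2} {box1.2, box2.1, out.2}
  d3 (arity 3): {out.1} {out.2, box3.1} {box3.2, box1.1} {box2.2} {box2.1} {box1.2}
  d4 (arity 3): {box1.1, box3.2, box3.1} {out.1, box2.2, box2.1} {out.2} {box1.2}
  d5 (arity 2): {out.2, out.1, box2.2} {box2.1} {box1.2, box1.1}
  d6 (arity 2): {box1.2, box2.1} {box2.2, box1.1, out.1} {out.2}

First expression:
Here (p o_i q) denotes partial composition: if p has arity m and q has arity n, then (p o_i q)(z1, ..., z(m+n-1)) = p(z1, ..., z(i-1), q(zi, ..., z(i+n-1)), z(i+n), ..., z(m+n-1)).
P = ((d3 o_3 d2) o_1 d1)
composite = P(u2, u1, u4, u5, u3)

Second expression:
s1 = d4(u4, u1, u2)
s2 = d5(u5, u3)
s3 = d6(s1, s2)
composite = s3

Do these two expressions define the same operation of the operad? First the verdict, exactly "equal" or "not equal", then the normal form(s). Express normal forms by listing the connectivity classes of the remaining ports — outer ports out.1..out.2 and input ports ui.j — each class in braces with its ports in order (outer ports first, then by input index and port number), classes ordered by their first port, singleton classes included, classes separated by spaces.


not equal; first: {out.1} {out.2} {u1.1, u1.2, u2.2, u3.1, u5.2} {u2.1} {u3.2, u5.1} {u4.1} {u4.2}; second: {out.1, u1.1, u1.2, u3.2} {out.2} {u2.1, u2.2, u4.1} {u3.1} {u4.2} {u5.1, u5.2}

Reducing the first expression gives {out.1} {out.2} {u1.1, u1.2, u2.2, u3.1, u5.2} {u2.1} {u3.2, u5.1} {u4.1} {u4.2}
Reducing the second expression gives {out.1, u1.1, u1.2, u3.2} {out.2} {u2.1, u2.2, u4.1} {u3.1} {u4.2} {u5.1, u5.2}
The normal forms differ: not equal.


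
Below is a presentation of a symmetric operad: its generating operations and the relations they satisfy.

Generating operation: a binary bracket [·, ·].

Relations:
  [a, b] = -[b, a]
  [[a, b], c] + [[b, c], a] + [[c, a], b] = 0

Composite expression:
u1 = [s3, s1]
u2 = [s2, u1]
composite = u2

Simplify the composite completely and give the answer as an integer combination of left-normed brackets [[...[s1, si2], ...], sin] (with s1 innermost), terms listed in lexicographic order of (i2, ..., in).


Antisymmetry and Jacobi reduce to s1-anchored left-normed brackets.
Composite bracket: [s2, [s3, s1]]
Each bracket splits as ab - ba, giving 4 signed words (2^2 = 4).
The s1-initial words carry the normal form:
  s1s3s2 (sign +1) contributes +[[s1, s3], s2]

[[s1, s3], s2]


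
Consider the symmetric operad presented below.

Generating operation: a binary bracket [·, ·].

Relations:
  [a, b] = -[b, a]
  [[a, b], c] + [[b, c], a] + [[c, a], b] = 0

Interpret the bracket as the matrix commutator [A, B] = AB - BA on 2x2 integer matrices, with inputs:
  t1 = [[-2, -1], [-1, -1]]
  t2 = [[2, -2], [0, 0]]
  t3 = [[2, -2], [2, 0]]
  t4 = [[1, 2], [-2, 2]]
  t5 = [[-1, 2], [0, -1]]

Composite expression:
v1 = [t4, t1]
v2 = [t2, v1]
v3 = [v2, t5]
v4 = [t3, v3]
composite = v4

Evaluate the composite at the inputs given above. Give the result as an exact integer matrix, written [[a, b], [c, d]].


[[16, 0], [16, -16]]


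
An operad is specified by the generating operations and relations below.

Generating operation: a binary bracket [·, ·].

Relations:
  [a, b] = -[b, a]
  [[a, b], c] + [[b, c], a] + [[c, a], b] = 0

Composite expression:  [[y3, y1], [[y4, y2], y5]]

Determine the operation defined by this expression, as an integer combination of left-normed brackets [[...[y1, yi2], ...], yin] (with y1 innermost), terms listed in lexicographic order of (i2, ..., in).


Skip Jacobi rewriting: expand, keep y1-initial words, read off terms.
Composite bracket: [[y3, y1], [[y4, y2], y5]]
Each bracket splits as ab - ba, giving 16 signed words (2^4 = 16).
Coefficients come from the y1-initial words:
  word y1y3y2y4y5 has sign +1, contributing +[[[[y1, y3], y2], y4], y5]
  word y1y3y4y2y5 has sign -1, contributing -[[[[y1, y3], y4], y2], y5]
  word y1y3y5y2y4 has sign -1, contributing -[[[[y1, y3], y5], y2], y4]
  word y1y3y5y4y2 has sign +1, contributing +[[[[y1, y3], y5], y4], y2]

[[[[y1, y3], y2], y4], y5] - [[[[y1, y3], y4], y2], y5] - [[[[y1, y3], y5], y2], y4] + [[[[y1, y3], y5], y4], y2]


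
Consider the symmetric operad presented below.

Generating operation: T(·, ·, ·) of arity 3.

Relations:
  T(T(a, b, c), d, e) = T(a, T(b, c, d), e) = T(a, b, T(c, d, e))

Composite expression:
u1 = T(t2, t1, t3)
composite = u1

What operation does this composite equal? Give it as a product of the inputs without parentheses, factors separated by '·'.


t2 · t1 · t3

Under associativity of T, the answer is the t's in reading order.
T(t2, t1, t3) flattens to t2 · t1 · t3


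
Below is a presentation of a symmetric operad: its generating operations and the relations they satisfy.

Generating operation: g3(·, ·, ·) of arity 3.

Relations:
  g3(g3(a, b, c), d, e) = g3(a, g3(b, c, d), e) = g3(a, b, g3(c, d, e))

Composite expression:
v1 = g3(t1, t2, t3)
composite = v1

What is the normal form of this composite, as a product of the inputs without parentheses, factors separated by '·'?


t1 · t2 · t3

Key point: g3 is associative — brackets drop, the t-order remains.
g3(t1, t2, t3) linearizes to t1 · t2 · t3


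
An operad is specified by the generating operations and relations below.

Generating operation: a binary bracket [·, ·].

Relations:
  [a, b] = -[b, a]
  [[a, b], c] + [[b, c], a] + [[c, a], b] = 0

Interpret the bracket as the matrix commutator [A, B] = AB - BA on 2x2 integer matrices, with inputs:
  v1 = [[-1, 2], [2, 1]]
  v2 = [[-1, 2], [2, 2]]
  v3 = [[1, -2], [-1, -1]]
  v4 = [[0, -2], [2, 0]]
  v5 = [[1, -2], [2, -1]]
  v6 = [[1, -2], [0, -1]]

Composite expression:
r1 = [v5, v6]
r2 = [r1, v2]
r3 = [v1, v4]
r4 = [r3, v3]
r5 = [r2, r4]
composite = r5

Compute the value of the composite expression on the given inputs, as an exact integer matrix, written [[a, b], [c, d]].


[[-736, 512], [160, 736]]

[v5, v6] = [[4, 0], [4, -4]]
[[v5, v6], v2] = [[-8, 16], [-28, 8]]
[v1, v4] = [[8, 4], [4, -8]]
[[v1, v4], v3] = [[4, -40], [24, -4]]
[[[v5, v6], v2], [[v1, v4], v3]] = [[-736, 512], [160, 736]]


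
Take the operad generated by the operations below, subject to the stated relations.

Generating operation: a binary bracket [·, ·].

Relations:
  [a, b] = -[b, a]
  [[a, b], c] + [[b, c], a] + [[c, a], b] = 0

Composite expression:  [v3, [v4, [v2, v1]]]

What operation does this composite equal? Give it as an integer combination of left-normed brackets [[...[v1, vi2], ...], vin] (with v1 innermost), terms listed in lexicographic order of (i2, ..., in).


-[[[v1, v2], v4], v3]

Skip Jacobi rewriting: expand, keep v1-initial words, read off terms.
Composite bracket: [v3, [v4, [v2, v1]]]
Under [a, b] = ab - ba we get 8 signed associative words (2^3 = 8).
Collect the words opening with v1:
  v1v2v4v3 (sign -1) contributes -[[[v1, v2], v4], v3]


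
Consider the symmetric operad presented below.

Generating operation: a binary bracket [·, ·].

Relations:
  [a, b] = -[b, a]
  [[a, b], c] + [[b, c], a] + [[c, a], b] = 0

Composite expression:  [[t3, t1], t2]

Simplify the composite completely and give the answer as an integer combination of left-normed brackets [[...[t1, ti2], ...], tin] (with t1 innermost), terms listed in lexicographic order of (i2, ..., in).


Expand each bracket as ab - ba; the t1-initial words give the coefficients.
Composite bracket: [[t3, t1], t2]
Expanding via [a, b] = ab - ba: 4 signed words (2^2 = 4).
Coefficients come from the t1-initial words:
  from t1t3t2, sign -1: term -[[t1, t3], t2]

-[[t1, t3], t2]


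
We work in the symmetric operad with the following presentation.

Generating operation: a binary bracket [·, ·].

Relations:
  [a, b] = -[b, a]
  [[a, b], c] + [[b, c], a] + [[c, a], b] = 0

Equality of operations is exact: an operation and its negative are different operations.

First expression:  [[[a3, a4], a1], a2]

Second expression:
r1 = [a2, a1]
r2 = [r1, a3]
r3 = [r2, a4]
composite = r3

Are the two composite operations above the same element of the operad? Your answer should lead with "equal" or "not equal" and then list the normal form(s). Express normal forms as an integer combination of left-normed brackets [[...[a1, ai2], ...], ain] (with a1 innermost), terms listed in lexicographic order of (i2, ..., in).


In normal form, the first expression is -[[[a1, a3], a4], a2] + [[[a1, a4], a3], a2]
In normal form, the second expression is -[[[a1, a2], a3], a4]
No match — not equal.

not equal — first -[[[a1, a3], a4], a2] + [[[a1, a4], a3], a2], second -[[[a1, a2], a3], a4]


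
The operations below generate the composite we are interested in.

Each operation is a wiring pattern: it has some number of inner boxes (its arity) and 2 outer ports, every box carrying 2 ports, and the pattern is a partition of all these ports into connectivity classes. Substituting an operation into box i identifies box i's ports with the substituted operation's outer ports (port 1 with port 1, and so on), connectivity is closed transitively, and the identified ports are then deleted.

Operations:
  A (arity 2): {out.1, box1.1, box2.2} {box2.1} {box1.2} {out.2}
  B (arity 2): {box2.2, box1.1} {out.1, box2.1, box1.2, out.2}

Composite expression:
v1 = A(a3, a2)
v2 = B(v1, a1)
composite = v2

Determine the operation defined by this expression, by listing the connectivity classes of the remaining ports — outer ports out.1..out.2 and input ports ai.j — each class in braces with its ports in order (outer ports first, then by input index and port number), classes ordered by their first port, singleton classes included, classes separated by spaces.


Connectivity passes through glued B-boundaries; trace each wire chain.
after A, the pattern on (a3, a2) reads {out.1, a2.2, a3.1} {out.2} {a2.1} {a3.2} (out.j = its outer ports)
after B, the pattern on (a3, a2, a1) reads {out.1, out.2, a1.1} {a1.2, a2.2, a3.1} {a2.1} {a3.2} (out.j = its outer ports)

{out.1, out.2, a1.1} {a1.2, a2.2, a3.1} {a2.1} {a3.2}


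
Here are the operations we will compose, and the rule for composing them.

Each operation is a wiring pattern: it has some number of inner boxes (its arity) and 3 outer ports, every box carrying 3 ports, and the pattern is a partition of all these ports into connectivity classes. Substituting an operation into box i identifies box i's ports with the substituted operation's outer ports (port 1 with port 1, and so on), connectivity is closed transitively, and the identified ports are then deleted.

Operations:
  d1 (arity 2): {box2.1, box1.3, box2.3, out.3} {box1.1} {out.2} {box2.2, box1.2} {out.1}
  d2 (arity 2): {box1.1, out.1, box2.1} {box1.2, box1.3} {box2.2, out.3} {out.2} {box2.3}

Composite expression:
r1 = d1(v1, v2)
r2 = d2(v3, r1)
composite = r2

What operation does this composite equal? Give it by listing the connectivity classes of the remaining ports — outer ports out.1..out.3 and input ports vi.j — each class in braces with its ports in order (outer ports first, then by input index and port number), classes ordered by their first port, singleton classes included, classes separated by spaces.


{out.1, v3.1} {out.2} {out.3} {v1.1} {v1.2, v2.2} {v1.3, v2.1, v2.3} {v3.2, v3.3}

Connectivity passes through glued d2-boundaries; trace each wire chain.
after d1, the pattern on (v1, v2) reads {out.1} {out.2} {out.3, v1.3, v2.1, v2.3} {v1.1} {v1.2, v2.2} (out.j = its outer ports)
after d2, the pattern on (v3, v1, v2) reads {out.1, v3.1} {out.2} {out.3} {v1.1} {v1.2, v2.2} {v1.3, v2.1, v2.3} {v3.2, v3.3} (out.j = its outer ports)


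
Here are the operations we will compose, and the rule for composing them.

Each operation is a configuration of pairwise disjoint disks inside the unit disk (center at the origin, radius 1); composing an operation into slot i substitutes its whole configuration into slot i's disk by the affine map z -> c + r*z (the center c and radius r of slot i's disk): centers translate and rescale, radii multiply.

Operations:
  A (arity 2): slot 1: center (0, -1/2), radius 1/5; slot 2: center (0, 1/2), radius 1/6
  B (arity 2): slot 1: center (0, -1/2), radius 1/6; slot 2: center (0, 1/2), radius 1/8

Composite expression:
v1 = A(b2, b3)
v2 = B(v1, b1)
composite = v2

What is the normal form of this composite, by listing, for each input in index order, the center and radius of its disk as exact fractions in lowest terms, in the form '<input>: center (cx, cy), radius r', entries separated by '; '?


b1: center (0, 1/2), radius 1/8; b2: center (0, -7/12), radius 1/30; b3: center (0, -5/12), radius 1/36

Below B, radii multiply path by path; the b-disk centers shift.
for b2, the 2-step affine chain lands on center (0, -7/12), radius 1/30
for b3, the 2-step affine chain lands on center (0, -5/12), radius 1/36
for b1, the 1-step affine chain lands on center (0, 1/2), radius 1/8


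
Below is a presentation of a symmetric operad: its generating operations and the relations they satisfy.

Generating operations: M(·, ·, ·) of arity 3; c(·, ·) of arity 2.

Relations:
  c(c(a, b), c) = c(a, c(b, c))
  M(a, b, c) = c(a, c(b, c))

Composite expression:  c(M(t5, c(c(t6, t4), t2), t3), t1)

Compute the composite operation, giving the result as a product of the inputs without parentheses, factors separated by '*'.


The c-tree's shape is irrelevant; the t-reading-order decides.
c(t6, t4) linearizes to t6 * t4
c(c(t6, t4), t2) linearizes to t6 * t4 * t2
M(t5, c(c(t6, t4), t2), t3) linearizes to t5 * t6 * t4 * t2 * t3
c(M(t5, c(c(t6, t4), t2), t3), t1) linearizes to t5 * t6 * t4 * t2 * t3 * t1

t5 * t6 * t4 * t2 * t3 * t1


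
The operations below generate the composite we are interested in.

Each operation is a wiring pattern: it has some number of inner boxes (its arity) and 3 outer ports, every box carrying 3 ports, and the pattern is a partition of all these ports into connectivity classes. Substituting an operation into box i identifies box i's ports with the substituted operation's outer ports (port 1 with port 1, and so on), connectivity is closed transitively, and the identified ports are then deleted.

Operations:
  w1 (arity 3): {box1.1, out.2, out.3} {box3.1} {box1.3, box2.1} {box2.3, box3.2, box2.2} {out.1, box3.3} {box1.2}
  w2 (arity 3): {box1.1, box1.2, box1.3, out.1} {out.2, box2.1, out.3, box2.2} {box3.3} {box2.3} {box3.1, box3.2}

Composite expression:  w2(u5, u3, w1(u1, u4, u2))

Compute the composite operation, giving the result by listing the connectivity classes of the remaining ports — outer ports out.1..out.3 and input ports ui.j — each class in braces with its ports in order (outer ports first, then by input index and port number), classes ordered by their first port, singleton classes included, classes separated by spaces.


{out.1, u5.1, u5.2, u5.3} {out.2, out.3, u3.1, u3.2} {u1.1, u2.3} {u1.2} {u1.3, u4.1} {u2.1} {u2.2, u4.2, u4.3} {u3.3}

Treat the ports identified at w2 as solder joints: merge, then drop.
composing w1 on (u1, u4, u2), with out.j its own outer ports: {out.1, u2.3} {out.2, out.3, u1.1} {u1.2} {u1.3, u4.1} {u2.1} {u2.2, u4.2, u4.3}
composing w2 on (u5, u3, u1, u4, u2), with out.j its own outer ports: {out.1, u5.1, u5.2, u5.3} {out.2, out.3, u3.1, u3.2} {u1.1, u2.3} {u1.2} {u1.3, u4.1} {u2.1} {u2.2, u4.2, u4.3} {u3.3}


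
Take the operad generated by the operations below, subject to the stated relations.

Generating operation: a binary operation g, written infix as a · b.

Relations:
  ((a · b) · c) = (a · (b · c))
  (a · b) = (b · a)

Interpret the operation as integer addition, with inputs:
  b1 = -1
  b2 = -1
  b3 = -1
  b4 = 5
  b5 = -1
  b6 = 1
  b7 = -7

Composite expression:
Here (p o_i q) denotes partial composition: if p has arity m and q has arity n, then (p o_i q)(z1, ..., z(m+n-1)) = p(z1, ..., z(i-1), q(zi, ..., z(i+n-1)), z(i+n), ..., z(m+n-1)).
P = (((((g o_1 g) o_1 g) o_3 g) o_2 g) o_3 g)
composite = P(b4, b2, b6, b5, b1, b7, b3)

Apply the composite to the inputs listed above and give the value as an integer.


-5


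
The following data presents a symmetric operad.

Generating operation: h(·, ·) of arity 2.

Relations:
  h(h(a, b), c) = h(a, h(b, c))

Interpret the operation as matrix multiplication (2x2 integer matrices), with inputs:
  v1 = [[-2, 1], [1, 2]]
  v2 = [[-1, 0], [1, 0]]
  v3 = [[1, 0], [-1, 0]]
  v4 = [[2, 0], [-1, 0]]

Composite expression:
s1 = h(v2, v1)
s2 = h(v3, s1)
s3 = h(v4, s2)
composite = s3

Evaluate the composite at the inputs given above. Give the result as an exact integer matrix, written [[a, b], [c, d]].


[[4, -2], [-2, 1]]

h(v2, v1) = [[2, -1], [-2, 1]]
h(v3, h(v2, v1)) = [[2, -1], [-2, 1]]
h(v4, h(v3, h(v2, v1))) = [[4, -2], [-2, 1]]


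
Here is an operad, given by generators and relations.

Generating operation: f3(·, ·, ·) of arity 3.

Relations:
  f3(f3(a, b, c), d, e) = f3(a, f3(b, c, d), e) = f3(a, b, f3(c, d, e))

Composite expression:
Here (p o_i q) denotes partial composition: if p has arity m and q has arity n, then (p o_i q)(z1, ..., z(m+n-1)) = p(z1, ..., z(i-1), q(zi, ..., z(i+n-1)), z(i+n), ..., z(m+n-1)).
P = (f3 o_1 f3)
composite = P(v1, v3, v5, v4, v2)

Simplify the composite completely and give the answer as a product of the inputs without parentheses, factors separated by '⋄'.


v1 ⋄ v3 ⋄ v5 ⋄ v4 ⋄ v2


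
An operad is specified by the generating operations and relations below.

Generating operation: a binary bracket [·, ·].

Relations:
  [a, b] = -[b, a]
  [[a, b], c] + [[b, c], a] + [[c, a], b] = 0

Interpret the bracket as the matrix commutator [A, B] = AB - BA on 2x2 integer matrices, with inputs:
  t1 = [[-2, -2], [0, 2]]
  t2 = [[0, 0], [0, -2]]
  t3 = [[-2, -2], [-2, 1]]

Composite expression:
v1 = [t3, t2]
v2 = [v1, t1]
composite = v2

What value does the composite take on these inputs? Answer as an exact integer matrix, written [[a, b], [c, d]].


[[-8, 16], [16, 8]]


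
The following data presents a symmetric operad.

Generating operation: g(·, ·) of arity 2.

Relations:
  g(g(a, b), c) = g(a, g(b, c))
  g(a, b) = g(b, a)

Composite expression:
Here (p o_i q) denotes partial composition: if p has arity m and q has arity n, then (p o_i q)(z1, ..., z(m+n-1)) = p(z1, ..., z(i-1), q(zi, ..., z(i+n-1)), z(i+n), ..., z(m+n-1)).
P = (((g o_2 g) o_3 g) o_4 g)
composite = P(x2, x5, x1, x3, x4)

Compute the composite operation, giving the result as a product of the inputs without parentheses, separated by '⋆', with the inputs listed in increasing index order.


x1 ⋆ x2 ⋆ x3 ⋆ x4 ⋆ x5

With g associative and commutative, the x-input set is all that matters.
g(x3, x4) unparenthesizes to x3 ⋆ x4
g(x1, g(x3, x4)) unparenthesizes to x1 ⋆ x3 ⋆ x4
g(x5, g(x1, g(x3, x4))) unparenthesizes to x5 ⋆ x1 ⋆ x3 ⋆ x4
g(x2, g(x5, g(x1, g(x3, x4)))) unparenthesizes to x2 ⋆ x5 ⋆ x1 ⋆ x3 ⋆ x4
rearranged into index order: x1 ⋆ x2 ⋆ x3 ⋆ x4 ⋆ x5


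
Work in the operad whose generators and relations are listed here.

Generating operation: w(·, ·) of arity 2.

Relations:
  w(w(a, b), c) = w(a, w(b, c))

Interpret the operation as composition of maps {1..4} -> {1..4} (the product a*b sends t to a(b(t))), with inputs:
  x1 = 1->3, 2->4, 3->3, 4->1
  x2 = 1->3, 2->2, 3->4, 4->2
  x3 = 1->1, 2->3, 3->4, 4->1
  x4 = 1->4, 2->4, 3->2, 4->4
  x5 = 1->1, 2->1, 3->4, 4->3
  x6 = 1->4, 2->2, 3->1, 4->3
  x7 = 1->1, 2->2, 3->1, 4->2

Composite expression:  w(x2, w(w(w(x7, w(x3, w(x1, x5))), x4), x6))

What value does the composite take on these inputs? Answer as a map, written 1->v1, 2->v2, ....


1->2, 2->2, 3->2, 4->2

w(x1, x5) = 1->3, 2->3, 3->1, 4->3
w(x3, w(x1, x5)) = 1->4, 2->4, 3->1, 4->4
w(x7, w(x3, w(x1, x5))) = 1->2, 2->2, 3->1, 4->2
w(w(x7, w(x3, w(x1, x5))), x4) = 1->2, 2->2, 3->2, 4->2
w(w(w(x7, w(x3, w(x1, x5))), x4), x6) = 1->2, 2->2, 3->2, 4->2
w(x2, w(w(w(x7, w(x3, w(x1, x5))), x4), x6)) = 1->2, 2->2, 3->2, 4->2


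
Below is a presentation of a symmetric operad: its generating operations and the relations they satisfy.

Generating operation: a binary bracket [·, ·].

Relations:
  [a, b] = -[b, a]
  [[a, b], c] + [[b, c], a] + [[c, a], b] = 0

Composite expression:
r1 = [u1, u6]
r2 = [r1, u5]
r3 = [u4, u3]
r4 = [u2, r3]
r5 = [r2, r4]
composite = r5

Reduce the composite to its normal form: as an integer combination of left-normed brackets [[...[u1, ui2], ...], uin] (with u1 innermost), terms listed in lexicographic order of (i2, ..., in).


-[[[[[u1, u6], u5], u2], u3], u4] + [[[[[u1, u6], u5], u2], u4], u3] + [[[[[u1, u6], u5], u3], u4], u2] - [[[[[u1, u6], u5], u4], u3], u2]

A multilinear Lie element is pinned by u1-initial words (u1 innermost).
Composite bracket: [[[u1, u6], u5], [u2, [u4, u3]]]
Expanding via [a, b] = ab - ba: 32 signed words (2^5 = 32).
Collect the words opening with u1:
  sign of u1u6u5u2u3u4 is -1, so it contributes -[[[[[u1, u6], u5], u2], u3], u4]
  sign of u1u6u5u2u4u3 is +1, so it contributes +[[[[[u1, u6], u5], u2], u4], u3]
  sign of u1u6u5u3u4u2 is +1, so it contributes +[[[[[u1, u6], u5], u3], u4], u2]
  sign of u1u6u5u4u3u2 is -1, so it contributes -[[[[[u1, u6], u5], u4], u3], u2]


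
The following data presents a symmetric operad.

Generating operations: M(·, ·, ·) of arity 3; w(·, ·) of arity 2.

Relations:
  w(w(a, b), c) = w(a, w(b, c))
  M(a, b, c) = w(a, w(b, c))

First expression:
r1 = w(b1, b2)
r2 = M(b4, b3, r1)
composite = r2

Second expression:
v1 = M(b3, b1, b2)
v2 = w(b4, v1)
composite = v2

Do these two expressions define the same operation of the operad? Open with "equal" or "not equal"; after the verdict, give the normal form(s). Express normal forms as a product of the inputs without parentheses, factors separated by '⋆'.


equal — both sides give b4 ⋆ b3 ⋆ b1 ⋆ b2

Normal form of the first expression: b4 ⋆ b3 ⋆ b1 ⋆ b2
Normal form of the second expression: b4 ⋆ b3 ⋆ b1 ⋆ b2
Both agree, so they are equal.


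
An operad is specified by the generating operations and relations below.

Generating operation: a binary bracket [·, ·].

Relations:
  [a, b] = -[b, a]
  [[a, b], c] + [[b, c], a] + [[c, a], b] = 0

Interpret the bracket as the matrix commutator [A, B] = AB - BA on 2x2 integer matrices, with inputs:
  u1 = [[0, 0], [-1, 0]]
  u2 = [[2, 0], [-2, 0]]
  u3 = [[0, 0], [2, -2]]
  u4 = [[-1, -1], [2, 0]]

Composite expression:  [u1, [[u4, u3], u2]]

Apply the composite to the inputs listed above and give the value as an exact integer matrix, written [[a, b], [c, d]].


[[-4, 0], [8, 4]]

[u4, u3] = [[-2, 2], [6, 2]]
[[u4, u3], u2] = [[-4, -4], [4, 4]]
[u1, [[u4, u3], u2]] = [[-4, 0], [8, 4]]


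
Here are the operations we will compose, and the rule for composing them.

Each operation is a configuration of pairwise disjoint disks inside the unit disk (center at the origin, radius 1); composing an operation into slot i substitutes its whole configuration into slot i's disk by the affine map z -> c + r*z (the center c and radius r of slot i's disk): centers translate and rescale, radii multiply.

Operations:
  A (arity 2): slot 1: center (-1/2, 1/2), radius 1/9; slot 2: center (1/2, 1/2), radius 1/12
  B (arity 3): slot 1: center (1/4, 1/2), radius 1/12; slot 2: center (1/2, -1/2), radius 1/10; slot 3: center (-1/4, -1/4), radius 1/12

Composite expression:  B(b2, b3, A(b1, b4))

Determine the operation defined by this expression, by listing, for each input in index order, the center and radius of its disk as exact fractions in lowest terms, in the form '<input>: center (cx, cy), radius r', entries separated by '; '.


b1: center (-7/24, -5/24), radius 1/108; b2: center (1/4, 1/2), radius 1/12; b3: center (1/2, -1/2), radius 1/10; b4: center (-5/24, -5/24), radius 1/144


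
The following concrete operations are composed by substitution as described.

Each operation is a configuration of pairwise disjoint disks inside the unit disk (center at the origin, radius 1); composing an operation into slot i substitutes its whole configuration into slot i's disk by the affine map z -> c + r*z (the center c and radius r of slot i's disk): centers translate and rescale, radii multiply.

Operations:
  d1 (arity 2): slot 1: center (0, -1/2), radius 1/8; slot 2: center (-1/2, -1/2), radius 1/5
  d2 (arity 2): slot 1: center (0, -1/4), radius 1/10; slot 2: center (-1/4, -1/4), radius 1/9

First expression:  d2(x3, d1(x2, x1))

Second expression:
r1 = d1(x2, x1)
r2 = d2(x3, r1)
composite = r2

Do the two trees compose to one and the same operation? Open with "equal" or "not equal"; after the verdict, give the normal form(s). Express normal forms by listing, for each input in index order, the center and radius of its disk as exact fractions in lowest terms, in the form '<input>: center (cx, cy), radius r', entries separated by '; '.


In normal form, the first expression is x1: center (-11/36, -11/36), radius 1/45; x2: center (-1/4, -11/36), radius 1/72; x3: center (0, -1/4), radius 1/10
In normal form, the second expression is x1: center (-11/36, -11/36), radius 1/45; x2: center (-1/4, -11/36), radius 1/72; x3: center (0, -1/4), radius 1/10
The normal forms match — equal.

equal: each reduces to x1: center (-11/36, -11/36), radius 1/45; x2: center (-1/4, -11/36), radius 1/72; x3: center (0, -1/4), radius 1/10
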